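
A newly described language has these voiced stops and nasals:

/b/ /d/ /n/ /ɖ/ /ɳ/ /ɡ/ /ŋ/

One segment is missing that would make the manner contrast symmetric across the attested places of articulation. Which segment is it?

Oral stop: /b/ (bilabial), /d/ (alveolar), /ɖ/ (retroflex), /ɡ/ (velar).
Nasal: /n/ (alveolar), /ɳ/ (retroflex), /ŋ/ (velar).
The bilabial row has no nasal member, so the gap is the bilabial nasal /m/.

/m/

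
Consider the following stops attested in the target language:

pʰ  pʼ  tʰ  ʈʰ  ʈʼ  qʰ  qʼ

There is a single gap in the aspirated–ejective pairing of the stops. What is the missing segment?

/tʼ/

bilabial: aspirated /pʰ/, ejective /pʼ/.
alveolar: aspirated /tʰ/, ejective —.
retroflex: aspirated /ʈʰ/, ejective /ʈʼ/.
uvular: aspirated /qʰ/, ejective /qʼ/.
The alveolar row has no ejective member, so the gap is the ejective alveolar stop /tʼ/.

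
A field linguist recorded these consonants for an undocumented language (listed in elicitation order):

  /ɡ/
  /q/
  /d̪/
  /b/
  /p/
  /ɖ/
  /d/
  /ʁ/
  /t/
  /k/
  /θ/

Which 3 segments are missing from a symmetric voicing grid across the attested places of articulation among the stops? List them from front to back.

Voiceless: /p/ (bilabial), /t/ (alveolar), /k/ (velar), /q/ (uvular).
Voiced: /b/ (bilabial), /d̪/ (dental), /d/ (alveolar), /ɖ/ (retroflex), /ɡ/ (velar).
Gaps, from front to back: dental lacks voiceless (/t̪/); retroflex lacks voiceless (/ʈ/); uvular lacks voiced (/ɢ/).

/t̪/, /ʈ/, /ɢ/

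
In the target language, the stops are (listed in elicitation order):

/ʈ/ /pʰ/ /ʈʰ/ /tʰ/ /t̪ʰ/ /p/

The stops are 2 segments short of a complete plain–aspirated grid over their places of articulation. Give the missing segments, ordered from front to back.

/t̪/, /t/

place of articulation  plain     aspirated
bilabial          p         pʰ      
dental            —         t̪ʰ     
alveolar          —         tʰ      
retroflex         ʈ         ʈʰ      
Gaps, from front to back: dental lacks plain (/t̪/); alveolar lacks plain (/t/).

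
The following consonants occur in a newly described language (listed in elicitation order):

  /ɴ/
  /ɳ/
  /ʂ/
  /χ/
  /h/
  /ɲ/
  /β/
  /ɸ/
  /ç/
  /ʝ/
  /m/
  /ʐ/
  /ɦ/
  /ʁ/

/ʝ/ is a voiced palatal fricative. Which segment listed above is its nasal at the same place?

/ɲ/

The nasal at the same place is a palatal nasal — in this inventory, /ɲ/.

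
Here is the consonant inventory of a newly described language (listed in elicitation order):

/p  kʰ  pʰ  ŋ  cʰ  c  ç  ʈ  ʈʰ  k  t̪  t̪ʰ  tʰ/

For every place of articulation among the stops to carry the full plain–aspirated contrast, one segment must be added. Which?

place of articulation  plain     aspirated
bilabial          p         pʰ      
dental            t̪        t̪ʰ     
alveolar          —         tʰ      
retroflex         ʈ         ʈʰ      
palatal           c         cʰ      
velar             k         kʰ      
The alveolar row has no plain member, so the gap is the plain alveolar stop /t/.

/t/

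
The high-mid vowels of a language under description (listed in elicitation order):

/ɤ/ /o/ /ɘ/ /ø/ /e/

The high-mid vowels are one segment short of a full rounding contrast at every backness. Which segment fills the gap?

/ɵ/

Unrounded: /e/ (front), /ɘ/ (central), /ɤ/ (back).
Rounded: /ø/ (front), /o/ (back).
The central row has no rounded member, so the gap is the central rounded vowel /ɵ/.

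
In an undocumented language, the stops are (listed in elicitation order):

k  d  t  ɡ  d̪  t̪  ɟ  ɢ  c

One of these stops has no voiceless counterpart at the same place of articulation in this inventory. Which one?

Dental: /t̪/ ~ /d̪/
Alveolar: /t/ ~ /d/
Palatal: /c/ ~ /ɟ/
Velar: /k/ ~ /ɡ/
Uvular: only /ɢ/ (voiced); no voiceless partner.
So /ɢ/ is the unpaired segment.

/ɢ/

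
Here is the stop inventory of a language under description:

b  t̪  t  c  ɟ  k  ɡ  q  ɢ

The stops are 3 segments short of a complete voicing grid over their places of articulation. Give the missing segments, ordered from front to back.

/p/, /d̪/, /d/

place of articulation  voiceless  voiced  
bilabial          —         b       
dental            t̪        —       
alveolar          t         —       
palatal           c         ɟ       
velar             k         ɡ       
uvular            q         ɢ       
Gaps, from front to back: bilabial lacks voiceless (/p/); dental lacks voiced (/d̪/); alveolar lacks voiced (/d/).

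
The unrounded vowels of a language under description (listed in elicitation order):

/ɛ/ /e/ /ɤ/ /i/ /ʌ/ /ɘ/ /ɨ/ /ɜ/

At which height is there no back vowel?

high

height            front     central   back    
high              i         ɨ         —       
high-mid          e         ɘ         ɤ       
low-mid           ɛ         ɜ         ʌ       
Every height has a back member except high, where /ɯ/ would be expected.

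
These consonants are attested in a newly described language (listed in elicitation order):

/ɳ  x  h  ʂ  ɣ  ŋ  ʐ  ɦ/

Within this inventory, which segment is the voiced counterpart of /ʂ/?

/ʐ/

/ʂ/ is a voiceless retroflex fricative.
The voiced counterpart is a voiced retroflex fricative — in this inventory, /ʐ/.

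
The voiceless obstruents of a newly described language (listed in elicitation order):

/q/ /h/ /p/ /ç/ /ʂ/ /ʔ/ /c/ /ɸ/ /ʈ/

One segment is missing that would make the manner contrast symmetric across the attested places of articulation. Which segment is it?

/χ/

place of articulation  stop      fricative
bilabial          p         ɸ       
retroflex         ʈ         ʂ       
palatal           c         ç       
uvular            q         —       
glottal           ʔ         h       
The uvular row has no fricative member, so the gap is the uvular fricative /χ/.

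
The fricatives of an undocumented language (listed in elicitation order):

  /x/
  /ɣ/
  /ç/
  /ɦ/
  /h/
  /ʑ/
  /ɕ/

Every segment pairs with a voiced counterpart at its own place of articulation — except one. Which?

/ç/

Alveolo-palatal: /ɕ/ ~ /ʑ/
Velar: /x/ ~ /ɣ/
Glottal: /h/ ~ /ɦ/
Palatal: only /ç/ (voiceless); no voiced partner.
So /ç/ is the unpaired segment.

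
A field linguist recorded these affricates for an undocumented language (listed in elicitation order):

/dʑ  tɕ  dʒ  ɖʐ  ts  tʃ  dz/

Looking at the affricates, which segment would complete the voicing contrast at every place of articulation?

alveolar: voiceless /ts/, voiced /dz/.
postalveolar: voiceless /tʃ/, voiced /dʒ/.
retroflex: voiceless —, voiced /ɖʐ/.
alveolo-palatal: voiceless /tɕ/, voiced /dʑ/.
The retroflex row has no voiceless member, so the gap is the voiceless retroflex affricate /ʈʂ/.

/ʈʂ/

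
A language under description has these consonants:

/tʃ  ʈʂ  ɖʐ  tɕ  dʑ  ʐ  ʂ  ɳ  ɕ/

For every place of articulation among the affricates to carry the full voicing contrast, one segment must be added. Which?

postalveolar: voiceless /tʃ/, voiced —.
retroflex: voiceless /ʈʂ/, voiced /ɖʐ/.
alveolo-palatal: voiceless /tɕ/, voiced /dʑ/.
The postalveolar row has no voiced member, so the gap is the voiced postalveolar affricate /dʒ/.

/dʒ/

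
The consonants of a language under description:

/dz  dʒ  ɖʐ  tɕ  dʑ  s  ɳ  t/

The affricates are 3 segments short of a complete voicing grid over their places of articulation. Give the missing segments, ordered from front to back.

alveolar: voiceless —, voiced /dz/.
postalveolar: voiceless —, voiced /dʒ/.
retroflex: voiceless —, voiced /ɖʐ/.
alveolo-palatal: voiceless /tɕ/, voiced /dʑ/.
Gaps, from front to back: alveolar lacks voiceless (/ts/); postalveolar lacks voiceless (/tʃ/); retroflex lacks voiceless (/ʈʂ/).

/ts/, /tʃ/, /ʈʂ/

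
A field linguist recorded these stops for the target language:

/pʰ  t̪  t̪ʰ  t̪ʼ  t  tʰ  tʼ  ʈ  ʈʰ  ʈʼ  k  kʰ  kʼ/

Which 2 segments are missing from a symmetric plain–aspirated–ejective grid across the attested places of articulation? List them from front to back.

/p/, /pʼ/

place of articulation  plain     aspirated  ejective
bilabial          —         pʰ        —       
dental            t̪        t̪ʰ       t̪ʼ     
alveolar          t         tʰ        tʼ      
retroflex         ʈ         ʈʰ        ʈʼ      
velar             k         kʰ        kʼ      
Gaps, from front to back: bilabial lacks plain (/p/); bilabial lacks ejective (/pʼ/).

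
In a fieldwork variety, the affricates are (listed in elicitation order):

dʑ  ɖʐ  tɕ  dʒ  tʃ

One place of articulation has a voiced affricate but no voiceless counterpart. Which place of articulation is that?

retroflex

postalveolar: voiceless /tʃ/, voiced /dʒ/.
retroflex: voiceless —, voiced /ɖʐ/.
alveolo-palatal: voiceless /tɕ/, voiced /dʑ/.
Every place of articulation has a voiceless member except retroflex, where /ʈʂ/ would be expected.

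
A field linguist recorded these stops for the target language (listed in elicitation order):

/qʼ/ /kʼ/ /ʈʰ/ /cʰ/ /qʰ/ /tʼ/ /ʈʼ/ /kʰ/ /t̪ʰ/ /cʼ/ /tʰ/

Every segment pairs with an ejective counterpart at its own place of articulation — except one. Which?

Alveolar: /tʰ/ ~ /tʼ/
Retroflex: /ʈʰ/ ~ /ʈʼ/
Palatal: /cʰ/ ~ /cʼ/
Velar: /kʰ/ ~ /kʼ/
Uvular: /qʰ/ ~ /qʼ/
Dental: only /t̪ʰ/ (aspirated); no ejective partner.
So /t̪ʰ/ is the unpaired segment.

/t̪ʰ/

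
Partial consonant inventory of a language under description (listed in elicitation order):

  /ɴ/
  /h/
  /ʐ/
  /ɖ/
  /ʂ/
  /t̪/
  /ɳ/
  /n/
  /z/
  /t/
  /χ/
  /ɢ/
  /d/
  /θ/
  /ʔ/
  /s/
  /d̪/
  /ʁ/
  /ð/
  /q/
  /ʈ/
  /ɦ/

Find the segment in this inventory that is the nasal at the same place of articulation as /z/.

/n/

/z/ is a voiced alveolar fricative.
The nasal at the same place is an alveolar nasal — in this inventory, /n/.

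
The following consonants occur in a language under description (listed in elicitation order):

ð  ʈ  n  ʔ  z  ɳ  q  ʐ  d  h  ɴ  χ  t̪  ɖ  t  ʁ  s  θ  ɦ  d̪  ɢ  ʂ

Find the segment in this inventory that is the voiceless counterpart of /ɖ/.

/ʈ/

/ɖ/ is a voiced retroflex stop.
The voiceless counterpart is a voiceless retroflex stop — in this inventory, /ʈ/.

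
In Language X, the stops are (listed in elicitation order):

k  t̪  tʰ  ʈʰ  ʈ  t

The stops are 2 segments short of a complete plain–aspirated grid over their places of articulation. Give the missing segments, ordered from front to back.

/t̪ʰ/, /kʰ/

Plain: /t̪/ (dental), /t/ (alveolar), /ʈ/ (retroflex), /k/ (velar).
Aspirated: /tʰ/ (alveolar), /ʈʰ/ (retroflex).
Gaps, from front to back: dental lacks aspirated (/t̪ʰ/); velar lacks aspirated (/kʰ/).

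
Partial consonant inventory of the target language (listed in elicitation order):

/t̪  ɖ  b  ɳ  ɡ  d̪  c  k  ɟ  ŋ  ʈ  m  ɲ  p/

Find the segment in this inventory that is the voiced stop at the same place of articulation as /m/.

/b/

/m/ is a bilabial nasal.
The voiced stop at the same place is a voiced bilabial stop — in this inventory, /b/.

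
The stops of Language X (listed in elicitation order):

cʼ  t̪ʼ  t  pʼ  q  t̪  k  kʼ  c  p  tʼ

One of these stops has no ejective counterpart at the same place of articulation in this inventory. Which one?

/q/

Bilabial: /p/ ~ /pʼ/
Dental: /t̪/ ~ /t̪ʼ/
Alveolar: /t/ ~ /tʼ/
Palatal: /c/ ~ /cʼ/
Velar: /k/ ~ /kʼ/
Uvular: only /q/ (plain); no ejective partner.
So /q/ is the unpaired segment.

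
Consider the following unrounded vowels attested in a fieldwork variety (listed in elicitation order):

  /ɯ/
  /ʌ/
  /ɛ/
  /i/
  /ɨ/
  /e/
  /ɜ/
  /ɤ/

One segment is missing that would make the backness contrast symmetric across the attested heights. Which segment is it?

height            front     central   back    
high              i         ɨ         ɯ       
high-mid          e         —         ɤ       
low-mid           ɛ         ɜ         ʌ       
The high-mid row has no central member, so the gap is the high-mid central unrounded vowel /ɘ/.

/ɘ/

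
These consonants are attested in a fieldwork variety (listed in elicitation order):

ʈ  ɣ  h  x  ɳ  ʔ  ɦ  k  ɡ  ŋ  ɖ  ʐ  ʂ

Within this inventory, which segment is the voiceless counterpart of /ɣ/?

/x/

/ɣ/ is a voiced velar fricative.
The voiceless counterpart is a voiceless velar fricative — in this inventory, /x/.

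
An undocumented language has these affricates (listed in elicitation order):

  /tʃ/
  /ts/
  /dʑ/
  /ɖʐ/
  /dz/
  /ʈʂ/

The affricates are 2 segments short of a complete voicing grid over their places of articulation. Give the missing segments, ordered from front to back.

place of articulation  voiceless  voiced  
alveolar          ts        dz      
postalveolar      tʃ        —       
retroflex         ʈʂ        ɖʐ      
alveolo-palatal   —         dʑ      
Gaps, from front to back: postalveolar lacks voiced (/dʒ/); alveolo-palatal lacks voiceless (/tɕ/).

/dʒ/, /tɕ/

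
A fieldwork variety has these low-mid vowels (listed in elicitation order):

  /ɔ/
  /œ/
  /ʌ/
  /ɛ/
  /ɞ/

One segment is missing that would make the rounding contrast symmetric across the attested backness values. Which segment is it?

Unrounded: /ɛ/ (front), /ʌ/ (back).
Rounded: /œ/ (front), /ɞ/ (central), /ɔ/ (back).
The central row has no unrounded member, so the gap is the central unrounded vowel /ɜ/.

/ɜ/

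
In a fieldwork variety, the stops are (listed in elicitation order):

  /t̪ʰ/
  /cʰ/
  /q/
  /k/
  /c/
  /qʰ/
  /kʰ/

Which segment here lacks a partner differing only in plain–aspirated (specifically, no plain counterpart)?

Palatal: /c/ ~ /cʰ/
Velar: /k/ ~ /kʰ/
Uvular: /q/ ~ /qʰ/
Dental: only /t̪ʰ/ (aspirated); no plain partner.
So /t̪ʰ/ is the unpaired segment.

/t̪ʰ/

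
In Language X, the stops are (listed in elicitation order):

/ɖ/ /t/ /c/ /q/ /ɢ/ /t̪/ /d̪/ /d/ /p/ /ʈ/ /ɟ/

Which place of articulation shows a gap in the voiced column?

bilabial

place of articulation  voiceless  voiced  
bilabial          p         —       
dental            t̪        d̪      
alveolar          t         d       
retroflex         ʈ         ɖ       
palatal           c         ɟ       
uvular            q         ɢ       
Every place of articulation has a voiced member except bilabial, where /b/ would be expected.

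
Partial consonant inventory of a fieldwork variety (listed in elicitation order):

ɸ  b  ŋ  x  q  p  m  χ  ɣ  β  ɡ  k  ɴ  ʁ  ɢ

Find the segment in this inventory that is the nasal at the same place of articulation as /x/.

/ŋ/

/x/ is a voiceless velar fricative.
The nasal at the same place is a velar nasal — in this inventory, /ŋ/.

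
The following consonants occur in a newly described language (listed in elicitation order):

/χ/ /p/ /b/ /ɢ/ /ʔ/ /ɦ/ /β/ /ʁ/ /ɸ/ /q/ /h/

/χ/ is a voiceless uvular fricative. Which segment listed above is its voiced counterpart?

/ʁ/

The voiced counterpart is a voiced uvular fricative — in this inventory, /ʁ/.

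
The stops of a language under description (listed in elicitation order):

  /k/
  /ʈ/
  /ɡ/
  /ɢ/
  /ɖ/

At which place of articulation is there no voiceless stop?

Voiceless: /ʈ/ (retroflex), /k/ (velar).
Voiced: /ɖ/ (retroflex), /ɡ/ (velar), /ɢ/ (uvular).
Every place of articulation has a voiceless member except uvular, where /q/ would be expected.

uvular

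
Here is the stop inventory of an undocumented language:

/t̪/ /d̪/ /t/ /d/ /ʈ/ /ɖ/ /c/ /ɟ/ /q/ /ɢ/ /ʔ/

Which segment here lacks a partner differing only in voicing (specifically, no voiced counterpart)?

/ʔ/

Dental: /t̪/ ~ /d̪/
Alveolar: /t/ ~ /d/
Retroflex: /ʈ/ ~ /ɖ/
Palatal: /c/ ~ /ɟ/
Uvular: /q/ ~ /ɢ/
Glottal: only /ʔ/ (voiceless); no voiced partner.
So /ʔ/ is the unpaired segment.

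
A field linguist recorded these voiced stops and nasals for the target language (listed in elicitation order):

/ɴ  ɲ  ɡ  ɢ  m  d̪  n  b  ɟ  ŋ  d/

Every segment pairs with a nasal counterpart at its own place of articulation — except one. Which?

Bilabial: /b/ ~ /m/
Alveolar: /d/ ~ /n/
Palatal: /ɟ/ ~ /ɲ/
Velar: /ɡ/ ~ /ŋ/
Uvular: /ɢ/ ~ /ɴ/
Dental: only /d̪/ (oral stop); no nasal partner.
So /d̪/ is the unpaired segment.

/d̪/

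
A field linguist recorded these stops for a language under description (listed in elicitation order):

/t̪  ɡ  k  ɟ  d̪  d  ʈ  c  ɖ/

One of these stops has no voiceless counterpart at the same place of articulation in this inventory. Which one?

/d/

Dental: /t̪/ ~ /d̪/
Retroflex: /ʈ/ ~ /ɖ/
Palatal: /c/ ~ /ɟ/
Velar: /k/ ~ /ɡ/
Alveolar: only /d/ (voiced); no voiceless partner.
So /d/ is the unpaired segment.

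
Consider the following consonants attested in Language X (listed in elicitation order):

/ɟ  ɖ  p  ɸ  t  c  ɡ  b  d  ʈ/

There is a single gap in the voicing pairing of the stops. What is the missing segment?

/k/

place of articulation  voiceless  voiced  
bilabial          p         b       
alveolar          t         d       
retroflex         ʈ         ɖ       
palatal           c         ɟ       
velar             —         ɡ       
The velar row has no voiceless member, so the gap is the voiceless velar stop /k/.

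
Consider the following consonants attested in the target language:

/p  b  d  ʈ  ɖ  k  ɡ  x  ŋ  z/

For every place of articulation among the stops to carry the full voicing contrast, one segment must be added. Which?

place of articulation  voiceless  voiced  
bilabial          p         b       
alveolar          —         d       
retroflex         ʈ         ɖ       
velar             k         ɡ       
The alveolar row has no voiceless member, so the gap is the voiceless alveolar stop /t/.

/t/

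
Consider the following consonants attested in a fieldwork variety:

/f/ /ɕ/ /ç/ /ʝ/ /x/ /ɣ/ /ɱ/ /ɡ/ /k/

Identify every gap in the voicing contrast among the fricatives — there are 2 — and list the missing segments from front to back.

labiodental: voiceless /f/, voiced —.
alveolo-palatal: voiceless /ɕ/, voiced —.
palatal: voiceless /ç/, voiced /ʝ/.
velar: voiceless /x/, voiced /ɣ/.
Gaps, from front to back: labiodental lacks voiced (/v/); alveolo-palatal lacks voiced (/ʑ/).

/v/, /ʑ/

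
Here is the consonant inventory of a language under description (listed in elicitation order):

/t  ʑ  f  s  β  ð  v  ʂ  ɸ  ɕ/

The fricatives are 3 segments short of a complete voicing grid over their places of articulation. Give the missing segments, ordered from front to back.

place of articulation  voiceless  voiced  
bilabial          ɸ         β       
labiodental       f         v       
dental            —         ð       
alveolar          s         —       
retroflex         ʂ         —       
alveolo-palatal   ɕ         ʑ       
Gaps, from front to back: dental lacks voiceless (/θ/); alveolar lacks voiced (/z/); retroflex lacks voiced (/ʐ/).

/θ/, /z/, /ʐ/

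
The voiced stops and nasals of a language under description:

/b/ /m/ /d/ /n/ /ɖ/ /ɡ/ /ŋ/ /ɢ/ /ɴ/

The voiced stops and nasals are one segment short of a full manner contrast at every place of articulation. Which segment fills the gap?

bilabial: oral stop /b/, nasal /m/.
alveolar: oral stop /d/, nasal /n/.
retroflex: oral stop /ɖ/, nasal —.
velar: oral stop /ɡ/, nasal /ŋ/.
uvular: oral stop /ɢ/, nasal /ɴ/.
The retroflex row has no nasal member, so the gap is the retroflex nasal /ɳ/.

/ɳ/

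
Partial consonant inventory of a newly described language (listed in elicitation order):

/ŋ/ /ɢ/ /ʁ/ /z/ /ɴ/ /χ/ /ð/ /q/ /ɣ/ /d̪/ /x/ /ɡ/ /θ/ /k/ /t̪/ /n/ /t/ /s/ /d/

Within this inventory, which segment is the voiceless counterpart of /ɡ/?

/k/

/ɡ/ is a voiced velar stop.
The voiceless counterpart is a voiceless velar stop — in this inventory, /k/.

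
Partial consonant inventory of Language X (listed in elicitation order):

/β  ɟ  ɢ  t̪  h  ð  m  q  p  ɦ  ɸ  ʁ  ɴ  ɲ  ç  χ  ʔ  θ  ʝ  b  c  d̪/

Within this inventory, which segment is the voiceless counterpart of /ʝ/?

/ç/

/ʝ/ is a voiced palatal fricative.
The voiceless counterpart is a voiceless palatal fricative — in this inventory, /ç/.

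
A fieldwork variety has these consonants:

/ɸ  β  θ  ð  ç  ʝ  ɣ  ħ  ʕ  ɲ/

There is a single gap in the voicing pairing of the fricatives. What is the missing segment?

bilabial: voiceless /ɸ/, voiced /β/.
dental: voiceless /θ/, voiced /ð/.
palatal: voiceless /ç/, voiced /ʝ/.
velar: voiceless —, voiced /ɣ/.
pharyngeal: voiceless /ħ/, voiced /ʕ/.
The velar row has no voiceless member, so the gap is the voiceless velar fricative /x/.

/x/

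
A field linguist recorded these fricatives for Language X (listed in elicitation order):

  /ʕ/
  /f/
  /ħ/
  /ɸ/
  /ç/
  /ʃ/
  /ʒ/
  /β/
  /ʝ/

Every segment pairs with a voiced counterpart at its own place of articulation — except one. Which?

/f/

Bilabial: /ɸ/ ~ /β/
Postalveolar: /ʃ/ ~ /ʒ/
Palatal: /ç/ ~ /ʝ/
Pharyngeal: /ħ/ ~ /ʕ/
Labiodental: only /f/ (voiceless); no voiced partner.
So /f/ is the unpaired segment.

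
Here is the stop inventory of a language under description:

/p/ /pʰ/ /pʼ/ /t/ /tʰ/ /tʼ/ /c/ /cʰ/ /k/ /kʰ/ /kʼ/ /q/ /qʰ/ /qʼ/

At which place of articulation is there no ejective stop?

palatal

place of articulation  plain     aspirated  ejective
bilabial          p         pʰ        pʼ      
alveolar          t         tʰ        tʼ      
palatal           c         cʰ        —       
velar             k         kʰ        kʼ      
uvular            q         qʰ        qʼ      
Every place of articulation has an ejective member except palatal, where /cʼ/ would be expected.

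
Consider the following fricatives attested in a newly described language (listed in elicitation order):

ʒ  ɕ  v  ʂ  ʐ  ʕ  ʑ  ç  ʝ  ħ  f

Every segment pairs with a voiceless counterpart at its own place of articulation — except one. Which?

Labiodental: /f/ ~ /v/
Retroflex: /ʂ/ ~ /ʐ/
Alveolo-palatal: /ɕ/ ~ /ʑ/
Palatal: /ç/ ~ /ʝ/
Pharyngeal: /ħ/ ~ /ʕ/
Postalveolar: only /ʒ/ (voiced); no voiceless partner.
So /ʒ/ is the unpaired segment.

/ʒ/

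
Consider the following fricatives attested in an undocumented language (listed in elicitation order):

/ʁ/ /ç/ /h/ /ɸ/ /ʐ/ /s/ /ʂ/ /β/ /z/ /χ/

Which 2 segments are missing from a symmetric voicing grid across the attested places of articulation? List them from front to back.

/ʝ/, /ɦ/

place of articulation  voiceless  voiced  
bilabial          ɸ         β       
alveolar          s         z       
retroflex         ʂ         ʐ       
palatal           ç         —       
uvular            χ         ʁ       
glottal           h         —       
Gaps, from front to back: palatal lacks voiced (/ʝ/); glottal lacks voiced (/ɦ/).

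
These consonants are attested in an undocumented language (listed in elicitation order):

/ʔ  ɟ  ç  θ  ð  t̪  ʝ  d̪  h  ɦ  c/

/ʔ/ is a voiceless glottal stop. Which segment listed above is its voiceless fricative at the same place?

The voiceless fricative at the same place is a voiceless glottal fricative — in this inventory, /h/.

/h/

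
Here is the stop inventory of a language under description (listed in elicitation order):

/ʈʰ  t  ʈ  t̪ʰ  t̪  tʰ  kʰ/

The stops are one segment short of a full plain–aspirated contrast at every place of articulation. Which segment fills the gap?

/k/

place of articulation  plain     aspirated
dental            t̪        t̪ʰ     
alveolar          t         tʰ      
retroflex         ʈ         ʈʰ      
velar             —         kʰ      
The velar row has no plain member, so the gap is the plain velar stop /k/.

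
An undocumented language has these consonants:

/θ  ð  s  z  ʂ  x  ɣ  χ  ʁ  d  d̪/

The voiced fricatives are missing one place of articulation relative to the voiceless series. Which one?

retroflex

place of articulation  voiceless  voiced  
dental            θ         ð       
alveolar          s         z       
retroflex         ʂ         —       
velar             x         ɣ       
uvular            χ         ʁ       
Every place of articulation has a voiced member except retroflex, where /ʐ/ would be expected.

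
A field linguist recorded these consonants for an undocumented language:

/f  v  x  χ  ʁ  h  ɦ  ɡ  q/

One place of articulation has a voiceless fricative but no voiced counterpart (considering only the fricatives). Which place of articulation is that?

place of articulation  voiceless  voiced  
labiodental       f         v       
velar             x         —       
uvular            χ         ʁ       
glottal           h         ɦ       
Every place of articulation has a voiced member except velar, where /ɣ/ would be expected.

velar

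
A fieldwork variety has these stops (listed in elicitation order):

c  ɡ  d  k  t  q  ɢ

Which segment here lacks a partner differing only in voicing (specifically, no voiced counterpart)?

Alveolar: /t/ ~ /d/
Velar: /k/ ~ /ɡ/
Uvular: /q/ ~ /ɢ/
Palatal: only /c/ (voiceless); no voiced partner.
So /c/ is the unpaired segment.

/c/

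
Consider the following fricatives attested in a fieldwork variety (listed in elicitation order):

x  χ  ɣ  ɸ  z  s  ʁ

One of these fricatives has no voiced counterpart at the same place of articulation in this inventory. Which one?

/ɸ/

Alveolar: /s/ ~ /z/
Velar: /x/ ~ /ɣ/
Uvular: /χ/ ~ /ʁ/
Bilabial: only /ɸ/ (voiceless); no voiced partner.
So /ɸ/ is the unpaired segment.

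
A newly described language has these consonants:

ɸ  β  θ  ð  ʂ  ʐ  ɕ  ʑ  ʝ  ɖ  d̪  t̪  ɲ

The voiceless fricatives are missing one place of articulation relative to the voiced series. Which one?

bilabial: voiceless /ɸ/, voiced /β/.
dental: voiceless /θ/, voiced /ð/.
retroflex: voiceless /ʂ/, voiced /ʐ/.
alveolo-palatal: voiceless /ɕ/, voiced /ʑ/.
palatal: voiceless —, voiced /ʝ/.
Every place of articulation has a voiceless member except palatal, where /ç/ would be expected.

palatal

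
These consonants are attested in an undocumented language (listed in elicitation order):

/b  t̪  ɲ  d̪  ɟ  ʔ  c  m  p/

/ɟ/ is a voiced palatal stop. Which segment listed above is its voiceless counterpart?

/c/

The voiceless counterpart is a voiceless palatal stop — in this inventory, /c/.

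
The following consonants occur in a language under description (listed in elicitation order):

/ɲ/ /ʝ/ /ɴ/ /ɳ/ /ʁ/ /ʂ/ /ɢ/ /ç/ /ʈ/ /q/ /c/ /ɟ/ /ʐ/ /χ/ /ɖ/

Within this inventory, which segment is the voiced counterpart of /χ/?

/χ/ is a voiceless uvular fricative.
The voiced counterpart is a voiced uvular fricative — in this inventory, /ʁ/.

/ʁ/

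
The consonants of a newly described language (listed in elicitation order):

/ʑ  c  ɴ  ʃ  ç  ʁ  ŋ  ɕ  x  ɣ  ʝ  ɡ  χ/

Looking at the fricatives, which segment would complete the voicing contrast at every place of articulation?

/ʒ/

postalveolar: voiceless /ʃ/, voiced —.
alveolo-palatal: voiceless /ɕ/, voiced /ʑ/.
palatal: voiceless /ç/, voiced /ʝ/.
velar: voiceless /x/, voiced /ɣ/.
uvular: voiceless /χ/, voiced /ʁ/.
The postalveolar row has no voiced member, so the gap is the voiced postalveolar fricative /ʒ/.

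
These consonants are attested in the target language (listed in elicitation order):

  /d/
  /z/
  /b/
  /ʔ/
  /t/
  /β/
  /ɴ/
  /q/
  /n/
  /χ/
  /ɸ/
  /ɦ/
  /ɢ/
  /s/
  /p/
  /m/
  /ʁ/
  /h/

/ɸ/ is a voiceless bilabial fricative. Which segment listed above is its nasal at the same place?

/m/

The nasal at the same place is a bilabial nasal — in this inventory, /m/.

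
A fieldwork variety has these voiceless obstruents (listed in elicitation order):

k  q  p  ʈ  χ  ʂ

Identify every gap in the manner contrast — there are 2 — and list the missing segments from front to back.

Stop: /p/ (bilabial), /ʈ/ (retroflex), /k/ (velar), /q/ (uvular).
Fricative: /ʂ/ (retroflex), /χ/ (uvular).
Gaps, from front to back: bilabial lacks fricative (/ɸ/); velar lacks fricative (/x/).

/ɸ/, /x/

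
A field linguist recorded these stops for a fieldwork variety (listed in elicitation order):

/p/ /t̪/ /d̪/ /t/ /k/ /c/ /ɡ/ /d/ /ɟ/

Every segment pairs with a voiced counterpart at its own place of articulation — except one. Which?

Dental: /t̪/ ~ /d̪/
Alveolar: /t/ ~ /d/
Palatal: /c/ ~ /ɟ/
Velar: /k/ ~ /ɡ/
Bilabial: only /p/ (voiceless); no voiced partner.
So /p/ is the unpaired segment.

/p/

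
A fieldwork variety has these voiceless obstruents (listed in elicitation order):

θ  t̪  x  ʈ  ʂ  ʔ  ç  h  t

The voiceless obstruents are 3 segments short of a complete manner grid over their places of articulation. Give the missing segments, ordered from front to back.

dental: stop /t̪/, fricative /θ/.
alveolar: stop /t/, fricative —.
retroflex: stop /ʈ/, fricative /ʂ/.
palatal: stop —, fricative /ç/.
velar: stop —, fricative /x/.
glottal: stop /ʔ/, fricative /h/.
Gaps, from front to back: alveolar lacks fricative (/s/); palatal lacks stop (/c/); velar lacks stop (/k/).

/s/, /c/, /k/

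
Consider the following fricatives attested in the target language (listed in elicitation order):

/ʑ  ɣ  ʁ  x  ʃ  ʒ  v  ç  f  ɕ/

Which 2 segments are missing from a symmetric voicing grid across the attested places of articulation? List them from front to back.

labiodental: voiceless /f/, voiced /v/.
postalveolar: voiceless /ʃ/, voiced /ʒ/.
alveolo-palatal: voiceless /ɕ/, voiced /ʑ/.
palatal: voiceless /ç/, voiced —.
velar: voiceless /x/, voiced /ɣ/.
uvular: voiceless —, voiced /ʁ/.
Gaps, from front to back: palatal lacks voiced (/ʝ/); uvular lacks voiceless (/χ/).

/ʝ/, /χ/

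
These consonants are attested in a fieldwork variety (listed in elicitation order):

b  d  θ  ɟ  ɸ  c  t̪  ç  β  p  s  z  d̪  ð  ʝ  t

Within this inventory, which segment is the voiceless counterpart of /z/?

/s/

/z/ is a voiced alveolar fricative.
The voiceless counterpart is a voiceless alveolar fricative — in this inventory, /s/.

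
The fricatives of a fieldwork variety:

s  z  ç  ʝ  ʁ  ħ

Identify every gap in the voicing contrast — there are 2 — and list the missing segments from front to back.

/χ/, /ʕ/

Voiceless: /s/ (alveolar), /ç/ (palatal), /ħ/ (pharyngeal).
Voiced: /z/ (alveolar), /ʝ/ (palatal), /ʁ/ (uvular).
Gaps, from front to back: uvular lacks voiceless (/χ/); pharyngeal lacks voiced (/ʕ/).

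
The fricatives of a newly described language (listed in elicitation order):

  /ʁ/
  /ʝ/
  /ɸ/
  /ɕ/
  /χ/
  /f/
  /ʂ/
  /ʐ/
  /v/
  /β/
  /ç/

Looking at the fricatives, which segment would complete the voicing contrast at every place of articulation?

/ʑ/

place of articulation  voiceless  voiced  
bilabial          ɸ         β       
labiodental       f         v       
retroflex         ʂ         ʐ       
alveolo-palatal   ɕ         —       
palatal           ç         ʝ       
uvular            χ         ʁ       
The alveolo-palatal row has no voiced member, so the gap is the voiced alveolo-palatal fricative /ʑ/.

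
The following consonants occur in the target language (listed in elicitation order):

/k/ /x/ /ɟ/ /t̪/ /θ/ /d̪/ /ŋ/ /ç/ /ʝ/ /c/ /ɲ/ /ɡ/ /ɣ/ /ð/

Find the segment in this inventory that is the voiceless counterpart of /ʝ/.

/ʝ/ is a voiced palatal fricative.
The voiceless counterpart is a voiceless palatal fricative — in this inventory, /ç/.

/ç/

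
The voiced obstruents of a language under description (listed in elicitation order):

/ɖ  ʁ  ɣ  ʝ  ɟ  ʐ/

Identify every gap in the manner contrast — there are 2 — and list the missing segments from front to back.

Stop: /ɖ/ (retroflex), /ɟ/ (palatal).
Fricative: /ʐ/ (retroflex), /ʝ/ (palatal), /ɣ/ (velar), /ʁ/ (uvular).
Gaps, from front to back: velar lacks stop (/ɡ/); uvular lacks stop (/ɢ/).

/ɡ/, /ɢ/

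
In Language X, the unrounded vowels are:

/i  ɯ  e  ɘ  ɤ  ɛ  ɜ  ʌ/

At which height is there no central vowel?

Front: /i/ (high), /e/ (high-mid), /ɛ/ (low-mid).
Central: /ɘ/ (high-mid), /ɜ/ (low-mid).
Back: /ɯ/ (high), /ɤ/ (high-mid), /ʌ/ (low-mid).
Every height has a central member except high, where /ɨ/ would be expected.

high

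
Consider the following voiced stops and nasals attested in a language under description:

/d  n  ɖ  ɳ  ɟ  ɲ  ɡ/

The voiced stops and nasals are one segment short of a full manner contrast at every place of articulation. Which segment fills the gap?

/ŋ/

Oral stop: /d/ (alveolar), /ɖ/ (retroflex), /ɟ/ (palatal), /ɡ/ (velar).
Nasal: /n/ (alveolar), /ɳ/ (retroflex), /ɲ/ (palatal).
The velar row has no nasal member, so the gap is the velar nasal /ŋ/.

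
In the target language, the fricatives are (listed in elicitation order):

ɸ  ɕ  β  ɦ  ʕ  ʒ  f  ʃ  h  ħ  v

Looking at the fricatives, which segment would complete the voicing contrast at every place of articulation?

Voiceless: /ɸ/ (bilabial), /f/ (labiodental), /ʃ/ (postalveolar), /ɕ/ (alveolo-palatal), /ħ/ (pharyngeal), /h/ (glottal).
Voiced: /β/ (bilabial), /v/ (labiodental), /ʒ/ (postalveolar), /ʕ/ (pharyngeal), /ɦ/ (glottal).
The alveolo-palatal row has no voiced member, so the gap is the voiced alveolo-palatal fricative /ʑ/.

/ʑ/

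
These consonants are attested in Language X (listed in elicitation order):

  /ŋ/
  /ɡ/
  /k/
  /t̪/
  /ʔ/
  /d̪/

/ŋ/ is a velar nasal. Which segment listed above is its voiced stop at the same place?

/ɡ/

The voiced stop at the same place is a voiced velar stop — in this inventory, /ɡ/.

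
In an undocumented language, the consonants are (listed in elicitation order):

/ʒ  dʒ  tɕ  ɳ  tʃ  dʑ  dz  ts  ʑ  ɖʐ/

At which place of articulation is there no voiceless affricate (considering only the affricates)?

alveolar: voiceless /ts/, voiced /dz/.
postalveolar: voiceless /tʃ/, voiced /dʒ/.
retroflex: voiceless —, voiced /ɖʐ/.
alveolo-palatal: voiceless /tɕ/, voiced /dʑ/.
Every place of articulation has a voiceless member except retroflex, where /ʈʂ/ would be expected.

retroflex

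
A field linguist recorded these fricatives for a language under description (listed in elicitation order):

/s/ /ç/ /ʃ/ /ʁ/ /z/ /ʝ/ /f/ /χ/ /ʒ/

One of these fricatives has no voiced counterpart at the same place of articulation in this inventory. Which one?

Alveolar: /s/ ~ /z/
Postalveolar: /ʃ/ ~ /ʒ/
Palatal: /ç/ ~ /ʝ/
Uvular: /χ/ ~ /ʁ/
Labiodental: only /f/ (voiceless); no voiced partner.
So /f/ is the unpaired segment.

/f/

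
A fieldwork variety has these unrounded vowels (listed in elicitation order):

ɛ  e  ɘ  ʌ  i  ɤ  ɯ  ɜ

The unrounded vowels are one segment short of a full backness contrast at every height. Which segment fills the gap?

high: front /i/, central —, back /ɯ/.
high-mid: front /e/, central /ɘ/, back /ɤ/.
low-mid: front /ɛ/, central /ɜ/, back /ʌ/.
The high row has no central member, so the gap is the high central unrounded vowel /ɨ/.

/ɨ/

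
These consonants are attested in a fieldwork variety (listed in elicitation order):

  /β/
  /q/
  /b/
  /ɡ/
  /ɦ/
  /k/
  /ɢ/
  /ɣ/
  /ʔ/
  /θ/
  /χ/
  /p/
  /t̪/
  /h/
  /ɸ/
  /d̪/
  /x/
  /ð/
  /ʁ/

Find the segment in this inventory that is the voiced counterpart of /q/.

/ɢ/

/q/ is a voiceless uvular stop.
The voiced counterpart is a voiced uvular stop — in this inventory, /ɢ/.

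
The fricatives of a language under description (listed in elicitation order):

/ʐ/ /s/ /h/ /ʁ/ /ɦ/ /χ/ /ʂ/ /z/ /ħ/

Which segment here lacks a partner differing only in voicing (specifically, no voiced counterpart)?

/ħ/

Alveolar: /s/ ~ /z/
Retroflex: /ʂ/ ~ /ʐ/
Uvular: /χ/ ~ /ʁ/
Glottal: /h/ ~ /ɦ/
Pharyngeal: only /ħ/ (voiceless); no voiced partner.
So /ħ/ is the unpaired segment.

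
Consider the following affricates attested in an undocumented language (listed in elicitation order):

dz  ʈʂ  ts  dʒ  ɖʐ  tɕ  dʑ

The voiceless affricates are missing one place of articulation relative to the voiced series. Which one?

Voiceless: /ts/ (alveolar), /ʈʂ/ (retroflex), /tɕ/ (alveolo-palatal).
Voiced: /dz/ (alveolar), /dʒ/ (postalveolar), /ɖʐ/ (retroflex), /dʑ/ (alveolo-palatal).
Every place of articulation has a voiceless member except postalveolar, where /tʃ/ would be expected.

postalveolar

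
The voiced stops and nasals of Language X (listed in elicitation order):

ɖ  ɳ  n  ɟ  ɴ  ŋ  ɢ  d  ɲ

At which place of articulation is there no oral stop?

alveolar: oral stop /d/, nasal /n/.
retroflex: oral stop /ɖ/, nasal /ɳ/.
palatal: oral stop /ɟ/, nasal /ɲ/.
velar: oral stop —, nasal /ŋ/.
uvular: oral stop /ɢ/, nasal /ɴ/.
Every place of articulation has an oral stop member except velar, where /ɡ/ would be expected.

velar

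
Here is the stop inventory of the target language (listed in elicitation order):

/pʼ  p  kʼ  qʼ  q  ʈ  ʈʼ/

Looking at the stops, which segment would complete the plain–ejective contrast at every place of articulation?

Plain: /p/ (bilabial), /ʈ/ (retroflex), /q/ (uvular).
Ejective: /pʼ/ (bilabial), /ʈʼ/ (retroflex), /kʼ/ (velar), /qʼ/ (uvular).
The velar row has no plain member, so the gap is the plain velar stop /k/.

/k/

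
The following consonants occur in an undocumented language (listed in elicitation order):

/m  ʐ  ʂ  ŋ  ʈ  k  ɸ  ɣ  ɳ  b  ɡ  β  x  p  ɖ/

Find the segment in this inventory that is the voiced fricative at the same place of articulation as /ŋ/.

/ŋ/ is a velar nasal.
The voiced fricative at the same place is a voiced velar fricative — in this inventory, /ɣ/.

/ɣ/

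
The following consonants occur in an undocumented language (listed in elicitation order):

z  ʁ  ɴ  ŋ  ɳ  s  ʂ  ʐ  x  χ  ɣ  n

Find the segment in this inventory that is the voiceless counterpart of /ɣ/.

/x/

/ɣ/ is a voiced velar fricative.
The voiceless counterpart is a voiceless velar fricative — in this inventory, /x/.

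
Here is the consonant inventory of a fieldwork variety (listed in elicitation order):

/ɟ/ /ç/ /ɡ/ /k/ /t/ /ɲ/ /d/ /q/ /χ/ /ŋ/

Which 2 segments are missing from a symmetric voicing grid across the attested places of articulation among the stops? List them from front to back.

alveolar: voiceless /t/, voiced /d/.
palatal: voiceless —, voiced /ɟ/.
velar: voiceless /k/, voiced /ɡ/.
uvular: voiceless /q/, voiced —.
Gaps, from front to back: palatal lacks voiceless (/c/); uvular lacks voiced (/ɢ/).

/c/, /ɢ/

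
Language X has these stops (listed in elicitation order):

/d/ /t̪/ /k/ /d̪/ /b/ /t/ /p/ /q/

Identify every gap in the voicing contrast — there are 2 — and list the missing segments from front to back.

/ɡ/, /ɢ/

bilabial: voiceless /p/, voiced /b/.
dental: voiceless /t̪/, voiced /d̪/.
alveolar: voiceless /t/, voiced /d/.
velar: voiceless /k/, voiced —.
uvular: voiceless /q/, voiced —.
Gaps, from front to back: velar lacks voiced (/ɡ/); uvular lacks voiced (/ɢ/).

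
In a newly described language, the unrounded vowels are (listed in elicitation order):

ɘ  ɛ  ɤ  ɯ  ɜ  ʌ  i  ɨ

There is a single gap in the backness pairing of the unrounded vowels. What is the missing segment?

/e/

high: front /i/, central /ɨ/, back /ɯ/.
high-mid: front —, central /ɘ/, back /ɤ/.
low-mid: front /ɛ/, central /ɜ/, back /ʌ/.
The high-mid row has no front member, so the gap is the high-mid front unrounded vowel /e/.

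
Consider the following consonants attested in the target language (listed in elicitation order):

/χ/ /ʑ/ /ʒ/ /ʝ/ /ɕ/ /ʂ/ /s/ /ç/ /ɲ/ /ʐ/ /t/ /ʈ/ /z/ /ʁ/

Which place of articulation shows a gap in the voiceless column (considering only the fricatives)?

postalveolar

alveolar: voiceless /s/, voiced /z/.
postalveolar: voiceless —, voiced /ʒ/.
retroflex: voiceless /ʂ/, voiced /ʐ/.
alveolo-palatal: voiceless /ɕ/, voiced /ʑ/.
palatal: voiceless /ç/, voiced /ʝ/.
uvular: voiceless /χ/, voiced /ʁ/.
Every place of articulation has a voiceless member except postalveolar, where /ʃ/ would be expected.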